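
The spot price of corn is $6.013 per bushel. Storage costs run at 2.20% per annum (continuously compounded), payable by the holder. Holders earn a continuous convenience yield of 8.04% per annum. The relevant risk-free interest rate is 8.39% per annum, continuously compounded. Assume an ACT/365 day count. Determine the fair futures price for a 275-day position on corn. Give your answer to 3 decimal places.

Net carry = r + u − y = 0.0839 + 0.0220 − 0.0804 = 0.0255
F = S·e^((r+u−y)T) = 6.013 · e^(0.0255 × 275/365) = 6.013 · e^0.019212
= 6.013 × 1.019398 = $6.130 per bushel

$6.130 per bushel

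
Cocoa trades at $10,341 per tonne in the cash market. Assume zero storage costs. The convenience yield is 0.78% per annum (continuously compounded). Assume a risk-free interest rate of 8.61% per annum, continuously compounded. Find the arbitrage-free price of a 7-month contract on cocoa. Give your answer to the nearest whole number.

Net carry = r + u − y = 0.0861 + 0.0000 − 0.0078 = 0.0783
F = S·e^((r+u−y)T) = 10341 · e^(0.0783 × 7/12) = 10341 · e^0.045675
= 10341 × 1.046734 = $10,824 per tonne

$10,824 per tonne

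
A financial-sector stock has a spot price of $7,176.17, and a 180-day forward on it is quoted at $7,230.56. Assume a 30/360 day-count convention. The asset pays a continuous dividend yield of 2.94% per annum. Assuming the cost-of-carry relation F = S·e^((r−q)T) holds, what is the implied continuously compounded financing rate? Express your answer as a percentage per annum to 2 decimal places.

4.45%

From F = S·e^((r−q)T): (r − q) = ln(F/S)/T
ln(7230.56/7176.17) = ln(1.007579) = 0.007550
(r − q) = 0.007550 / (180/360) = 0.015100
r = ln(F/S)/T + q = 0.015100 + 0.0294 = 0.044500
r = 4.45%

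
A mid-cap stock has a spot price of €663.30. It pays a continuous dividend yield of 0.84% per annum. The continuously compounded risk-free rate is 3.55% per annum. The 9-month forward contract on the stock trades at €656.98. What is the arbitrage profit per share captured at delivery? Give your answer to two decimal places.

€19.94 per share

Fair forward: F* = S·e^(carry·T), with carry = (r − q) = 0.0355 − 0.0084 = 0.0271
F* = 663.30 · e^(0.0271 × 9/12) = 663.30 · e^0.020325 = 663.30 × 1.020533 = €676.9195
Market €656.98 < fair €676.9195: forward underpriced → reverse cash-and-carry (short spot, go long the forward).
At maturity, profit = |F_mkt − F*| = |656.98 − 676.9195| = €19.94 per share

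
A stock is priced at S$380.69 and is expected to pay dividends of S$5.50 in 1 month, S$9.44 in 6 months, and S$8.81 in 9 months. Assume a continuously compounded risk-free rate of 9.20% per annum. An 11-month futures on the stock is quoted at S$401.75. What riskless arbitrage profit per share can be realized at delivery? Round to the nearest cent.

PV(dividends) I = 5.50·e^(−0.0920·1/12) + 9.44·e^(−0.0920·6/12) + 8.81·e^(−0.0920·9/12) = 22.6962
Fair futures F* = (S − I)·e^(rT) = (380.69 − 22.6962)·e^0.084333 = 357.9938 × 1.087991 = 389.4940
Market S$401.75 > fair 389.4940: forward overpriced → cash-and-carry (borrow at r, buy the stock and collect the dividends, short the forward).
Profit at T = |F_mkt − F*| = |401.75 − 389.4940| = S$12.26 per share

S$12.26 per share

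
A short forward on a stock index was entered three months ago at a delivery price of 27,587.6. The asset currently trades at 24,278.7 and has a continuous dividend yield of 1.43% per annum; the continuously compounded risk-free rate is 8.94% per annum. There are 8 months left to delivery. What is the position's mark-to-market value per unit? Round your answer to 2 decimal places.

Current fair forward for the remaining 8 months: F = S·e^((r − q)·T), (r − q) = 0.0894 − 0.0143 = 0.0751
F = 24278.7 · e^(0.0751 × 8/12) = 24278.7 × 1.05134118 = 25525.1971
Value of long forward = (F − K)·e^(−rT) = (25525.1971 − 27587.6) · e^(−0.0894·8/12)
= -2062.4029 × 0.94214131 = -1943.07
Short position value = −(long value) = 1943.07

1943.07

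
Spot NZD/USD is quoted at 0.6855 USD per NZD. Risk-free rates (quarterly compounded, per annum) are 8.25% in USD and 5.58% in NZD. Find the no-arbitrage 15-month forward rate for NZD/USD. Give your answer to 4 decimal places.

By covered interest parity, F = S · (1+r_USD/4)^(4T) / (1+r_NZD/4)^(4T)
= 0.6855 × 1.107468 / 1.071723 = 0.6855 × 1.033353
F = 0.7084 USD per NZD

0.7084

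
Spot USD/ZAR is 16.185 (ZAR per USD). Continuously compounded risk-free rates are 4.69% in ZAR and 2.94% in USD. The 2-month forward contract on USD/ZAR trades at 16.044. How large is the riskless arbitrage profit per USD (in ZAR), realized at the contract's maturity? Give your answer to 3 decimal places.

Fair forward: F* = S·e^(carry·T), with carry = (r_ZAR − r_USD) = 0.0469 − 0.0294 = 0.0175
F* = 16.185 · e^(0.0175 × 2/12) = 16.185 · e^0.002917 = 16.185 × 1.002921 = 16.2323
Market 16.044 < fair 16.2323: forward underpriced → reverse cash-and-carry (short spot, go long the forward).
At maturity, profit = |F_mkt − F*| = |16.044 − 16.2323| = 0.188 per USD (in ZAR)

0.188 per USD (in ZAR)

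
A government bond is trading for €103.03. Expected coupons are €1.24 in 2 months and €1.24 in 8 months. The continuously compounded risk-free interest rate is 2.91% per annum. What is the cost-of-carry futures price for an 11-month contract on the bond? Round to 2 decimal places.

€103.30

PV(coupons) I = 1.24·e^(−0.0291·2/12) + 1.24·e^(−0.0291·8/12)
I = 1.2340 + 1.2162 = 2.4502
F = (S − I)·e^(rT) = (103.03 − 2.4502) · e^(0.0291·11/12)
= 100.5798 · e^0.026675 = 100.5798 × 1.027034 = €103.30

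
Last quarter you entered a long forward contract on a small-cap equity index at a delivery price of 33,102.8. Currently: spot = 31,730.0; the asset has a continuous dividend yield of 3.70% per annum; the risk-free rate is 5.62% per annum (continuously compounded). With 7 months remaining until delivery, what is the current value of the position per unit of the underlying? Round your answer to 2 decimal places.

-982.68

Current fair forward for the remaining 7 months: F = S·e^((r − q)·T), (r − q) = 0.0562 − 0.0370 = 0.0192
F = 31730.0 · e^(0.0192 × 7/12) = 31730.0 × 1.01126295 = 32087.3734
Value of long forward = (F − K)·e^(−rT) = (32087.3734 − 33102.8) · e^(−0.0562·7/12)
= -1015.4266 × 0.96774822 = -982.68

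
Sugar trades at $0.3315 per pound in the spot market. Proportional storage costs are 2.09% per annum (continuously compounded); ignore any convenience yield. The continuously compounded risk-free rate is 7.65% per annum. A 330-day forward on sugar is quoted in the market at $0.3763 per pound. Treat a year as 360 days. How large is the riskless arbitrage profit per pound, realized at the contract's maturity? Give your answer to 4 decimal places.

Fair forward: F* = S·e^(carry·T), with carry = (r + u) = 0.0765 + 0.0209 = 0.0974
F* = 0.3315 · e^(0.0974 × 330/360) = 0.3315 · e^0.089283 = 0.3315 × 1.093390 = $0.3625
Market $0.3763 > fair $0.3625: forward overpriced → cash-and-carry (buy spot, short the forward).
At maturity, profit = |F_mkt − F*| = |0.3763 − 0.3625| = $0.0138 per pound

$0.0138 per pound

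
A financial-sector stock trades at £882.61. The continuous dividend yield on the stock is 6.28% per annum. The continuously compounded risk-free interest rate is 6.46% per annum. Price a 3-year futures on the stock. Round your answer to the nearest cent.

£887.39

F = S·e^((r − q)T) = 882.61 · e^((0.0646 − 0.0628) × 3)
= 882.61 · e^0.005400 = 882.61 × 1.005415
F = £887.39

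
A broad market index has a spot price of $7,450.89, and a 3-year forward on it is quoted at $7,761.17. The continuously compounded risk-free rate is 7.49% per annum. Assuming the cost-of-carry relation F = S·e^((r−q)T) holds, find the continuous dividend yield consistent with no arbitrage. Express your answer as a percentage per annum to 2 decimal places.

From F = S·e^((r−q)T): (r − q) = ln(F/S)/T
ln(7761.17/7450.89) = ln(1.041643) = 0.040799
(r − q) = 0.040799 / (3) = 0.013600
q = r − ln(F/S)/T = 0.0749 − 0.013600 = 0.061300
q = 6.13%

6.13%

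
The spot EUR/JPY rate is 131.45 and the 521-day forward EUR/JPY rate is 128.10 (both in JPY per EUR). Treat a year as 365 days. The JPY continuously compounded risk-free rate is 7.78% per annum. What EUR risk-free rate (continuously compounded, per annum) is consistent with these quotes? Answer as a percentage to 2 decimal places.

F = S·e^((r_JPY − r_EUR)T) ⇒ r_EUR = r_JPY − ln(F/S)/T
ln(128.10/131.45) = -0.025815; /(521/365) = -0.018085
r_EUR = 0.0778 + 0.018085 = 0.095885
r_EUR = 9.59%

9.59%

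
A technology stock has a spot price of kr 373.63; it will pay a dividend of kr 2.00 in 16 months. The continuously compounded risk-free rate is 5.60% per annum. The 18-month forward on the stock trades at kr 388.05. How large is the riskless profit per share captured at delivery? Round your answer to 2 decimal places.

kr 16.30 per share

PV(dividends) I = 2.00·e^(−0.0560·16/12) = 1.8561
Fair forward F* = (S − I)·e^(rT) = (373.63 − 1.8561)·e^0.084000 = 371.7739 × 1.087629 = 404.3521
Market kr 388.05 < fair 404.3521: forward underpriced → reverse cash-and-carry (short the stock, invest proceeds at r, pay the dividends, go long the forward).
Profit at T = |F_mkt − F*| = |388.05 − 404.3521| = kr 16.30 per share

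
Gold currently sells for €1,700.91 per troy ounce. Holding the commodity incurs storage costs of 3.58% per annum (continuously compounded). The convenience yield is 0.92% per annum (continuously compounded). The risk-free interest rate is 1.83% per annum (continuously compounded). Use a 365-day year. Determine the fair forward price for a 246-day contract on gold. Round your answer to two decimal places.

€1,753.17 per troy ounce

Net carry = r + u − y = 0.0183 + 0.0358 − 0.0092 = 0.0449
F = S·e^((r+u−y)T) = 1700.91 · e^(0.0449 × 246/365) = 1700.91 · e^0.03026137
= 1700.91 × 1.03072390 = €1,753.17 per troy ounce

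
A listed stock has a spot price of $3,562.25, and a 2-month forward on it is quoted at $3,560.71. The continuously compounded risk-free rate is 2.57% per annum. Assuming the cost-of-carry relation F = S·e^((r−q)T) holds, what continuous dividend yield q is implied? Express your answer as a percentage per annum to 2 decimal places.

From F = S·e^((r−q)T): (r − q) = ln(F/S)/T
ln(3560.71/3562.25) = ln(0.999568) = -0.000432
(r − q) = -0.000432 / (2/12) = -0.002592
q = r − ln(F/S)/T = 0.0257 + 0.002592 = 0.028292
q = 2.83%

2.83%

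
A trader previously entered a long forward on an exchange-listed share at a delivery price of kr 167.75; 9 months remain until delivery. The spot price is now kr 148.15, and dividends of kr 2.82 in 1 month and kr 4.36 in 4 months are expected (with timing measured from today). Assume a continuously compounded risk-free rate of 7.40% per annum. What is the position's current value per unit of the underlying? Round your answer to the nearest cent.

PV(remaining dividends) I = 2.82·e^(−0.0740·1/12) + 4.36·e^(−0.0740·4/12) = 7.0564
Current forward F = (S − I)·e^(rT) = (148.15 − 7.0564)·e^(0.0740·9/12) = 141.0936 × 1.057069 = 149.1457
Value (long) = (F − K)·e^(−rT) = (149.1457 − 167.75) × 0.946012 = -17.5999
Value = -kr 17.60

-kr 17.60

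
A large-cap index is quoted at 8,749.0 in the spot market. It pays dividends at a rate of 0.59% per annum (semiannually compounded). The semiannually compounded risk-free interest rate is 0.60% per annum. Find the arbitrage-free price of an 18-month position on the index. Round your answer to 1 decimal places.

F = S · (1+r/2)^(2T) / (1+q/2)^(2T)
= 8749.0 × 1.009027 / 1.008876 = 8749.0 × 1.000150
F = 8,750.3

8,750.3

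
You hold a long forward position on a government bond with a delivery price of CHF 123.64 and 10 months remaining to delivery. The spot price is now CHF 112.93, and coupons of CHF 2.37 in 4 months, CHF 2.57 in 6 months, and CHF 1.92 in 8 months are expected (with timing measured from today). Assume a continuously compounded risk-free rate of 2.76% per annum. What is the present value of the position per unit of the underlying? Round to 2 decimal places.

-CHF 14.67

PV(remaining coupons) I = 2.37·e^(−0.0276·4/12) + 2.57·e^(−0.0276·6/12) + 1.92·e^(−0.0276·8/12) = 6.7681
Current forward F = (S − I)·e^(rT) = (112.93 − 6.7681)·e^(0.0276·10/12) = 106.1619 × 1.023267 = 108.6320
Value (long) = (F − K)·e^(−rT) = (108.6320 − 123.64) × 0.977262 = -14.6667
Value = -CHF 14.67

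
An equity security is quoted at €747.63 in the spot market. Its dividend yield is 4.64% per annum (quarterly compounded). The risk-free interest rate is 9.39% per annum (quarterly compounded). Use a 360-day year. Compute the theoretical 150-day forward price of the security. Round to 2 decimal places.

€762.31

F = S · (1+r/4)^(4T) / (1+q/4)^(4T)
= 747.63 × 1.039430 / 1.019408 = 747.63 × 1.019641
F = €762.31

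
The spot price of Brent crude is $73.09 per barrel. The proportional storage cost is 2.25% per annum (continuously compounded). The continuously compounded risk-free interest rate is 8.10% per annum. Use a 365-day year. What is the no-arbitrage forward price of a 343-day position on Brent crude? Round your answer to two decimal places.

$80.56 per barrel

Net carry = r + u − y = 0.0810 + 0.0225 − 0.0000 = 0.1035
F = S·e^((r+u−y)T) = 73.09 · e^(0.1035 × 343/365) = 73.09 · e^0.097262
= 73.09 × 1.102149 = $80.56 per barrel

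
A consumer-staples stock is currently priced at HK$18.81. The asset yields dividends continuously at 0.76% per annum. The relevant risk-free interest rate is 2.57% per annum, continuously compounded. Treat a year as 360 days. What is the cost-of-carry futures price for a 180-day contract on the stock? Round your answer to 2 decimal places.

HK$18.98

F = S·e^((r − q)T) = 18.81 · e^((0.0257 − 0.0076) × 180/360)
= 18.81 · e^0.009050 = 18.81 × 1.009091
F = HK$18.98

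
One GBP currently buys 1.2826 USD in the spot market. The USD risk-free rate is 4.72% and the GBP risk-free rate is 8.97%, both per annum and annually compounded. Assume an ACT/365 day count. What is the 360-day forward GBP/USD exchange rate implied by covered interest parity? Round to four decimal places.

By covered interest parity, F = S · (1+r_USD)^T / (1+r_GBP)^T
= 1.2826 × 1.046539 / 1.088418 = 1.2826 × 0.961523
F = 1.2332 USD per GBP

1.2332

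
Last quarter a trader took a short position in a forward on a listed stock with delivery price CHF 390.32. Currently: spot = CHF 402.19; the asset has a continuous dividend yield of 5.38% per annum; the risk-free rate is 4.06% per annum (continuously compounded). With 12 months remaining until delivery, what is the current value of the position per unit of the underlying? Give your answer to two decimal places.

Current fair forward for the remaining 12 months: F = S·e^((r − q)·T), (r − q) = 0.0406 − 0.0538 = -0.0132
F = 402.19 · e^(-0.0132 × 12/12) = 402.19 × 0.986887 = 396.9161
Value of long forward = (F − K)·e^(−rT) = (396.9161 − 390.32) · e^(−0.0406·12/12)
= 6.5961 × 0.960213 = 6.33
Short position value = −(long value) = -CHF 6.33

-CHF 6.33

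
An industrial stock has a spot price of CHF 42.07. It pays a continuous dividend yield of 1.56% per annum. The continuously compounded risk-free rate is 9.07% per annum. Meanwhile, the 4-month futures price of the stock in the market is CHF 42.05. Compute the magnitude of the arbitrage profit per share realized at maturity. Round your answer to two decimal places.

CHF 1.09 per share

Fair futures: F* = S·e^(carry·T), with carry = (r − q) = 0.0907 − 0.0156 = 0.0751
F* = 42.07 · e^(0.0751 × 4/12) = 42.07 · e^0.025033 = 42.07 × 1.025349 = CHF 43.1364
Market CHF 42.05 < fair CHF 43.1364: forward underpriced → reverse cash-and-carry (short spot, go long the forward).
At maturity, profit = |F_mkt − F*| = |42.05 − 43.1364| = CHF 1.09 per share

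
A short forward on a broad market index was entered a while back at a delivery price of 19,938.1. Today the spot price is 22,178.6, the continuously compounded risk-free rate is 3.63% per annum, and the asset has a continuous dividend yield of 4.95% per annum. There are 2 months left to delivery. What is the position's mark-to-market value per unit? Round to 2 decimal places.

-2178.54

Current fair forward for the remaining 2 months: F = S·e^((r − q)·T), (r − q) = 0.0363 − 0.0495 = -0.0132
F = 22178.6 · e^(-0.0132 × 2/12) = 22178.6 × 0.99780242 = 22129.8608
Value of long forward = (F − K)·e^(−rT) = (22129.8608 − 19938.1) · e^(−0.0363·2/12)
= 2191.7608 × 0.99396826 = 2178.54
Short position value = −(long value) = -2178.54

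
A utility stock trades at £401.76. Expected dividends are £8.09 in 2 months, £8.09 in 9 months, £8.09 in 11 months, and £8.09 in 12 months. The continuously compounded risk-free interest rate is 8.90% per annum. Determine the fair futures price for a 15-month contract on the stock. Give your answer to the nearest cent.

£415.06

PV(dividends) I = 8.09·e^(−0.0890·2/12) + 8.09·e^(−0.0890·9/12) + 8.09·e^(−0.0890·11/12) + 8.09·e^(−0.0890·12/12)
I = 7.9709 + 7.5676 + 7.4562 + 7.4011 = 30.3958
F = (S − I)·e^(rT) = (401.76 − 30.3958) · e^(0.0890·15/12)
= 371.3642 · e^0.111250 = 371.3642 × 1.117674 = £415.06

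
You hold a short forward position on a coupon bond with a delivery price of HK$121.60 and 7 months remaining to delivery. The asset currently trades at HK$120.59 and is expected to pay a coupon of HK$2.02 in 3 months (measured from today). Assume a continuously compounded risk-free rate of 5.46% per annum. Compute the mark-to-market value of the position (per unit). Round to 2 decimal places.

PV(remaining coupons) I = 2.02·e^(−0.0546·3/12) = 1.9926
Current forward F = (S − I)·e^(rT) = (120.59 − 1.9926)·e^(0.0546·7/12) = 118.5974 × 1.032363 = 122.4356
Value (long) = (F − K)·e^(−rT) = (122.4356 − 121.60) × 0.968652 = 0.8094
Short position value = −(long value) = -HK$0.81

-HK$0.81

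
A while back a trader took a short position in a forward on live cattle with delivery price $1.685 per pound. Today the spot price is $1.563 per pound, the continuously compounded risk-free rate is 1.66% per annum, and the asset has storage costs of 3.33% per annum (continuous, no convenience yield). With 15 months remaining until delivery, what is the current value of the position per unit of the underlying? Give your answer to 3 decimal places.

$0.021 per pound

Current fair forward for the remaining 15 months: F = S·e^((r + u)·T), (r + u) = 0.0166 + 0.0333 = 0.0499
F = 1.563 · e^(0.0499 × 15/12) = 1.563 × 1.064361 = 1.6636
Value of long forward = (F − K)·e^(−rT) = (1.6636 − 1.685) · e^(−0.0166·15/12)
= -0.0214 × 0.979464 = -0.021
Short position value = −(long value) = $0.021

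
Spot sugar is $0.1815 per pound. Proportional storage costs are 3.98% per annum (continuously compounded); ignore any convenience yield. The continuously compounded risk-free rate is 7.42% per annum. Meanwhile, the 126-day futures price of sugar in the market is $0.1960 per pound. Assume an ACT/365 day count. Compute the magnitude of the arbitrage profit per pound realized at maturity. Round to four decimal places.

$0.0072 per pound

Fair futures: F* = S·e^(carry·T), with carry = (r + u) = 0.0742 + 0.0398 = 0.1140
F* = 0.1815 · e^(0.1140 × 126/365) = 0.1815 · e^0.039353 = 0.1815 × 1.040138 = $0.1888
Market $0.1960 > fair $0.1888: forward overpriced → cash-and-carry (buy spot, short the forward).
At maturity, profit = |F_mkt − F*| = |0.1960 − 0.1888| = $0.0072 per pound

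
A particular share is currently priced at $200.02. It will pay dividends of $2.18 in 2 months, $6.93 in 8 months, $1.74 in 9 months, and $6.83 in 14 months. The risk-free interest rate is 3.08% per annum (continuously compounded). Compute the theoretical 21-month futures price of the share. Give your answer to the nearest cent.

$192.89

PV(dividends) I = 2.18·e^(−0.0308·2/12) + 6.93·e^(−0.0308·8/12) + 1.74·e^(−0.0308·9/12) + 6.83·e^(−0.0308·14/12)
I = 2.1688 + 6.7892 + 1.7003 + 6.5889 = 17.2472
F = (S − I)·e^(rT) = (200.02 − 17.2472) · e^(0.0308·21/12)
= 182.7728 · e^0.053900 = 182.7728 × 1.055379 = $192.89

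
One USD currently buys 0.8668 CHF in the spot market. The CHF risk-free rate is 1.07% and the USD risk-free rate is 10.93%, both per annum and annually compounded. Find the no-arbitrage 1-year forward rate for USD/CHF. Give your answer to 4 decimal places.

By covered interest parity, F = S · (1+r_CHF)^T / (1+r_USD)^T
= 0.8668 × 1.010700 / 1.109300 = 0.8668 × 0.911115
F = 0.7898 CHF per USD

0.7898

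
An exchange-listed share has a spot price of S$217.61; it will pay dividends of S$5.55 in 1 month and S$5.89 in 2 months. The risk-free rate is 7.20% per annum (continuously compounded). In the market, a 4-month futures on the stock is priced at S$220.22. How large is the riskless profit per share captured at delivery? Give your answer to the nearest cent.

PV(dividends) I = 5.55·e^(−0.0720·1/12) + 5.89·e^(−0.0720·2/12) = 11.3365
Fair futures F* = (S − I)·e^(rT) = (217.61 − 11.3365)·e^0.024000 = 206.2735 × 1.024290 = 211.2839
Market S$220.22 > fair 211.2839: forward overpriced → cash-and-carry (borrow at r, buy the stock and collect the dividends, short the forward).
Profit at T = |F_mkt − F*| = |220.22 − 211.2839| = S$8.94 per share

S$8.94 per share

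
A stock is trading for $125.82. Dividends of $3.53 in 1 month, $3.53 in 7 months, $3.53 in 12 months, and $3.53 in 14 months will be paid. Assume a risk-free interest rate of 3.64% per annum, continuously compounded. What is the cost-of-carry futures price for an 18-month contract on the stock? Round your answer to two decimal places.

PV(dividends) I = 3.53·e^(−0.0364·1/12) + 3.53·e^(−0.0364·7/12) + 3.53·e^(−0.0364·12/12) + 3.53·e^(−0.0364·14/12)
I = 3.5193 + 3.4558 + 3.4038 + 3.3832 = 13.7621
F = (S − I)·e^(rT) = (125.82 − 13.7621) · e^(0.0364·18/12)
= 112.0579 · e^0.054600 = 112.0579 × 1.056118 = $118.35

$118.35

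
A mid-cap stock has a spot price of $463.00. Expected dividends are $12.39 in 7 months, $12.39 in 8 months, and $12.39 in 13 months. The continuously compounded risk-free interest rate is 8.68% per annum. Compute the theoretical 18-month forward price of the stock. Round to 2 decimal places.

$487.80

PV(dividends) I = 12.39·e^(−0.0868·7/12) + 12.39·e^(−0.0868·8/12) + 12.39·e^(−0.0868·13/12)
I = 11.7783 + 11.6934 + 11.2780 = 34.7497
F = (S − I)·e^(rT) = (463.00 − 34.7497) · e^(0.0868·18/12)
= 428.2503 · e^0.130200 = 428.2503 × 1.139056 = $487.80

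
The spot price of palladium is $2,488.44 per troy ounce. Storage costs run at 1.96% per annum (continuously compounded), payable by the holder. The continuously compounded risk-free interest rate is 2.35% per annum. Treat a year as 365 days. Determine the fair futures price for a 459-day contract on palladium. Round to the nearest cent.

Net carry = r + u − y = 0.0235 + 0.0196 − 0.0000 = 0.0431
F = S·e^((r+u−y)T) = 2488.44 · e^(0.0431 × 459/365) = 2488.44 · e^0.05419973
= 2488.44 × 1.05569544 = $2,627.03 per troy ounce

$2,627.03 per troy ounce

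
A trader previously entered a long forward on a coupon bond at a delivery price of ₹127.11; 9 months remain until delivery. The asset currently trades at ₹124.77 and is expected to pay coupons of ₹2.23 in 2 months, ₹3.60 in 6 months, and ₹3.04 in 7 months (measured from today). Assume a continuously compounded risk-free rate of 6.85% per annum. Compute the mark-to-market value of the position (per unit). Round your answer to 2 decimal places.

-₹4.58

PV(remaining coupons) I = 2.23·e^(−0.0685·2/12) + 3.60·e^(−0.0685·6/12) + 3.04·e^(−0.0685·7/12) = 8.6044
Current forward F = (S − I)·e^(rT) = (124.77 − 8.6044)·e^(0.0685·9/12) = 116.1656 × 1.052718 = 122.2896
Value (long) = (F − K)·e^(−rT) = (122.2896 − 127.11) × 0.949922 = -4.5790
Value = -₹4.58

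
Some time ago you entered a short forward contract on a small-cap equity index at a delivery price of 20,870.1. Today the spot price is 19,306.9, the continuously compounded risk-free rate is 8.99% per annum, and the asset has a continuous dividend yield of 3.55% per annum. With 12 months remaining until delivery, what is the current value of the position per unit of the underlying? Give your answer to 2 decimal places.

442.21

Current fair forward for the remaining 12 months: F = S·e^((r − q)·T), (r − q) = 0.0899 − 0.0355 = 0.0544
F = 19306.9 · e^(0.0544 × 12/12) = 19306.9 × 1.05590688 = 20386.2885
Value of long forward = (F − K)·e^(−rT) = (20386.2885 − 20870.1) · e^(−0.0899·12/12)
= -483.8115 × 0.91402258 = -442.21
Short position value = −(long value) = 442.21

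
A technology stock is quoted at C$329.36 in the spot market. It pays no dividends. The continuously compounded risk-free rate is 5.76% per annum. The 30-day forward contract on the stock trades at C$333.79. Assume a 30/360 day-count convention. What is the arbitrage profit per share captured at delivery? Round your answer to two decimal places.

C$2.85 per share

Fair forward: F* = S·e^(carry·T), with carry = r = 0.0576
F* = 329.36 · e^(0.0576 × 30/360) = 329.36 · e^0.004800 = 329.36 × 1.004812 = C$330.9449
Market C$333.79 > fair C$330.9449: forward overpriced → cash-and-carry (buy spot, short the forward).
At maturity, profit = |F_mkt − F*| = |333.79 − 330.9449| = C$2.85 per share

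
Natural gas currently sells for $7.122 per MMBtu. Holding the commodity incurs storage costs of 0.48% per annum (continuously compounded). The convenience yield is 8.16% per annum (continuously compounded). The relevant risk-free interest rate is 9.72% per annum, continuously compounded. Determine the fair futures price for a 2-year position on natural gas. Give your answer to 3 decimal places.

$7.419 per MMBtu

Net carry = r + u − y = 0.0972 + 0.0048 − 0.0816 = 0.0204
F = S·e^((r+u−y)T) = 7.122 · e^(0.0204 × 2) = 7.122 · e^0.040800
= 7.122 × 1.041644 = $7.419 per MMBtu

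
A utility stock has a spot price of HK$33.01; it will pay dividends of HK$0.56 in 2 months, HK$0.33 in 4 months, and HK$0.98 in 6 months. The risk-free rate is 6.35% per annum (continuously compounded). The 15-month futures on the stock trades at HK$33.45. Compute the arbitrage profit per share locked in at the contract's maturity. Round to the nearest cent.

PV(dividends) I = 0.56·e^(−0.0635·2/12) + 0.33·e^(−0.0635·4/12) + 0.98·e^(−0.0635·6/12) = 1.8266
Fair futures F* = (S − I)·e^(rT) = (33.01 − 1.8266)·e^0.079375 = 31.1834 × 1.082610 = 33.7595
Market HK$33.45 < fair 33.7595: forward underpriced → reverse cash-and-carry (short the stock, invest proceeds at r, pay the dividends, go long the forward).
Profit at T = |F_mkt − F*| = |33.45 − 33.7595| = HK$0.31 per share

HK$0.31 per share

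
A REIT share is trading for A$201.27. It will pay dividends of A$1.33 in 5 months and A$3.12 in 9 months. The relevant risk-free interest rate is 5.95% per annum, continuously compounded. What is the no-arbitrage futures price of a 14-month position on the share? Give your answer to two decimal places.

A$211.15

PV(dividends) I = 1.33·e^(−0.0595·5/12) + 3.12·e^(−0.0595·9/12)
I = 1.2974 + 2.9838 = 4.2812
F = (S − I)·e^(rT) = (201.27 − 4.2812) · e^(0.0595·14/12)
= 196.9888 · e^0.069417 = 196.9888 × 1.071883 = A$211.15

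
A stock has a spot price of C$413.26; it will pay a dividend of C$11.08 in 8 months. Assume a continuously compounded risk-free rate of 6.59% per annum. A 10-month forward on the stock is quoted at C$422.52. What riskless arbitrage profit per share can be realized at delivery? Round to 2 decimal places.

PV(dividends) I = 11.08·e^(−0.0659·8/12) = 10.6038
Fair forward F* = (S − I)·e^(rT) = (413.26 − 10.6038)·e^0.054917 = 402.6562 × 1.056453 = 425.3874
Market C$422.52 < fair 425.3874: forward underpriced → reverse cash-and-carry (short the stock, invest proceeds at r, pay the dividends, go long the forward).
Profit at T = |F_mkt − F*| = |422.52 − 425.3874| = C$2.87 per share

C$2.87 per share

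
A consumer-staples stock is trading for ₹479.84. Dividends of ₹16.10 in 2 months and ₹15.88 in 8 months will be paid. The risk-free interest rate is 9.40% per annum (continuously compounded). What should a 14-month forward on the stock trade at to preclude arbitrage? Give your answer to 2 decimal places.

₹501.13

PV(dividends) I = 16.10·e^(−0.0940·2/12) + 15.88·e^(−0.0940·8/12)
I = 15.8497 + 14.9154 = 30.7651
F = (S − I)·e^(rT) = (479.84 − 30.7651) · e^(0.0940·14/12)
= 449.0749 · e^0.109667 = 449.0749 × 1.115906 = ₹501.13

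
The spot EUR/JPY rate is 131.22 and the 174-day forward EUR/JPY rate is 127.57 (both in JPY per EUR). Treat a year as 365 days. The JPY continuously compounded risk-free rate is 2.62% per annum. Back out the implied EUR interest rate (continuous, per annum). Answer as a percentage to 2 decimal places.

8.54%

F = S·e^((r_JPY − r_EUR)T) ⇒ r_EUR = r_JPY − ln(F/S)/T
ln(127.57/131.22) = -0.028210; /(174/365) = -0.059176
r_EUR = 0.0262 + 0.059176 = 0.085376
r_EUR = 8.54%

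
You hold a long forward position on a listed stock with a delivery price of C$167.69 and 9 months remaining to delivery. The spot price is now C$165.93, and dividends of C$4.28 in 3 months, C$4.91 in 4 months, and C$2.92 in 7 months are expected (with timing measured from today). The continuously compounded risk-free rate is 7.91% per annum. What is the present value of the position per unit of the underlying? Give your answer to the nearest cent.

-C$3.87

PV(remaining dividends) I = 4.28·e^(−0.0791·3/12) + 4.91·e^(−0.0791·4/12) + 2.92·e^(−0.0791·7/12) = 11.7668
Current forward F = (S − I)·e^(rT) = (165.93 − 11.7668)·e^(0.0791·9/12) = 154.1632 × 1.061120 = 163.5857
Value (long) = (F − K)·e^(−rT) = (163.5857 − 167.69) × 0.942400 = -3.8679
Value = -C$3.87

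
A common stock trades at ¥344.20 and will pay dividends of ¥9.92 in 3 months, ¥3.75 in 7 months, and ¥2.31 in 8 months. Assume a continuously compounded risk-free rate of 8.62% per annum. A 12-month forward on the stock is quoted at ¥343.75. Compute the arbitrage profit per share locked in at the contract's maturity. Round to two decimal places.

PV(dividends) I = 9.92·e^(−0.0862·3/12) + 3.75·e^(−0.0862·7/12) + 2.31·e^(−0.0862·8/12) = 15.4556
Fair forward F* = (S − I)·e^(rT) = (344.20 − 15.4556)·e^0.086200 = 328.7444 × 1.090024 = 358.3393
Market ¥343.75 < fair 358.3393: forward underpriced → reverse cash-and-carry (short the stock, invest proceeds at r, pay the dividends, go long the forward).
Profit at T = |F_mkt − F*| = |343.75 − 358.3393| = ¥14.59 per share

¥14.59 per share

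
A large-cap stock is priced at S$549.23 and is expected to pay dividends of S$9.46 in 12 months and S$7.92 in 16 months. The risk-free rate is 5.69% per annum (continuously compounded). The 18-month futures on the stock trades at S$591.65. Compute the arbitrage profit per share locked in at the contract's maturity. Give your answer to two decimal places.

PV(dividends) I = 9.46·e^(−0.0569·12/12) + 7.92·e^(−0.0569·16/12) = 16.2781
Fair futures F* = (S − I)·e^(rT) = (549.23 − 16.2781)·e^0.085350 = 532.9519 × 1.089098 = 580.4368
Market S$591.65 > fair 580.4368: forward overpriced → cash-and-carry (borrow at r, buy the stock and collect the dividends, short the forward).
Profit at T = |F_mkt − F*| = |591.65 − 580.4368| = S$11.21 per share

S$11.21 per share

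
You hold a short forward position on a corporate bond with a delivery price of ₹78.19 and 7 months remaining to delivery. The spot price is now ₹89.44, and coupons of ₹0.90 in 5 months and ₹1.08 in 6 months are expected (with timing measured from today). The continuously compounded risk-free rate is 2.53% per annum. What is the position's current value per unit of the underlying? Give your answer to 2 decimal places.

PV(remaining coupons) I = 0.90·e^(−0.0253·5/12) + 1.08·e^(−0.0253·6/12) = 1.9570
Current forward F = (S − I)·e^(rT) = (89.44 − 1.9570)·e^(0.0253·7/12) = 87.4830 × 1.014868 = 88.7837
Value (long) = (F − K)·e^(−rT) = (88.7837 − 78.19) × 0.985350 = 10.4385
Short position value = −(long value) = -₹10.44

-₹10.44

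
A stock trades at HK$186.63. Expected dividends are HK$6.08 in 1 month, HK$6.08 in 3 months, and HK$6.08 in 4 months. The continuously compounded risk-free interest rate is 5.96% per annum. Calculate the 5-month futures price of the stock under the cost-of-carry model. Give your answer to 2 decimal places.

PV(dividends) I = 6.08·e^(−0.0596·1/12) + 6.08·e^(−0.0596·3/12) + 6.08·e^(−0.0596·4/12)
I = 6.0499 + 5.9901 + 5.9604 = 18.0004
F = (S − I)·e^(rT) = (186.63 − 18.0004) · e^(0.0596·5/12)
= 168.6296 · e^0.024833 = 168.6296 × 1.025144 = HK$172.87

HK$172.87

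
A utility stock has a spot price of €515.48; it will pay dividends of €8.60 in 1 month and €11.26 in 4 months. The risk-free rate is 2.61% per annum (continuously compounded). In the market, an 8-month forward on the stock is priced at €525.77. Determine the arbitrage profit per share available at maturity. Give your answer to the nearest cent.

€21.33 per share

PV(dividends) I = 8.60·e^(−0.0261·1/12) + 11.26·e^(−0.0261·4/12) = 19.7438
Fair forward F* = (S − I)·e^(rT) = (515.48 − 19.7438)·e^0.017400 = 495.7362 × 1.017552 = 504.4374
Market €525.77 > fair 504.4374: forward overpriced → cash-and-carry (borrow at r, buy the stock and collect the dividends, short the forward).
Profit at T = |F_mkt − F*| = |525.77 − 504.4374| = €21.33 per share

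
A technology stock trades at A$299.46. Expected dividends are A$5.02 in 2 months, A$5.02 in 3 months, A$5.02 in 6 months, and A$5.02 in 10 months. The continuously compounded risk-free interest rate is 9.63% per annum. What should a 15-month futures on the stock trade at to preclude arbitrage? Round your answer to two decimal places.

A$316.05

PV(dividends) I = 5.02·e^(−0.0963·2/12) + 5.02·e^(−0.0963·3/12) + 5.02·e^(−0.0963·6/12) + 5.02·e^(−0.0963·10/12)
I = 4.9401 + 4.9006 + 4.7840 + 4.6329 = 19.2576
F = (S − I)·e^(rT) = (299.46 − 19.2576) · e^(0.0963·15/12)
= 280.2024 · e^0.120375 = 280.2024 × 1.127920 = A$316.05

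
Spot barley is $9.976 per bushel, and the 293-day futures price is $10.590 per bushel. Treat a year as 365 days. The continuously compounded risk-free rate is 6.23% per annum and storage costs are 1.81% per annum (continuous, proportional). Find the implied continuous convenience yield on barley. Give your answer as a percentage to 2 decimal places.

0.60%

F = S·e^((r+u−y)T) ⇒ (r+u−y) = ln(F/S)/T
ln(10.590/9.976) = 0.059728; /T ⇒ 0.074405
y = r + u − ln(F/S)/T = 0.0623 + 0.0181 − 0.074405 = 0.005995
y = 0.60%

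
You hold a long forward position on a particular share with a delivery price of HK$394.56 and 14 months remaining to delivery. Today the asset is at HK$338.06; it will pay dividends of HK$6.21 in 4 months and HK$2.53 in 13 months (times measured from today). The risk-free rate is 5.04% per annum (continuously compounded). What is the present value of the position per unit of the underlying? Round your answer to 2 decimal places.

-HK$42.47

PV(remaining dividends) I = 6.21·e^(−0.0504·4/12) + 2.53·e^(−0.0504·13/12) = 8.5021
Current forward F = (S − I)·e^(rT) = (338.06 − 8.5021)·e^(0.0504·14/12) = 329.5579 × 1.060563 = 349.5169
Value (long) = (F − K)·e^(−rT) = (349.5169 − 394.56) × 0.942895 = -42.4709
Value = -HK$42.47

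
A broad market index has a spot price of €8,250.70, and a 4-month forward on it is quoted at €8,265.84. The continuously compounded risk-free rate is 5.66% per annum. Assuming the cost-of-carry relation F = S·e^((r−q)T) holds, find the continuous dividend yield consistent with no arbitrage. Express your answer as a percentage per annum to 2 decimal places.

5.11%

From F = S·e^((r−q)T): (r − q) = ln(F/S)/T
ln(8265.84/8250.70) = ln(1.001835) = 0.001833
(r − q) = 0.001833 / (4/12) = 0.005499
q = r − ln(F/S)/T = 0.0566 − 0.005499 = 0.051101
q = 5.11%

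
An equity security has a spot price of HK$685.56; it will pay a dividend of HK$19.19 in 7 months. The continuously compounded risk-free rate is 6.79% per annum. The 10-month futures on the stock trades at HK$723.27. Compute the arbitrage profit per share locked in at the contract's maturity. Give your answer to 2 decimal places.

PV(dividends) I = 19.19·e^(−0.0679·7/12) = 18.4448
Fair futures F* = (S − I)·e^(rT) = (685.56 − 18.4448)·e^0.056583 = 667.1152 × 1.058214 = 705.9506
Market HK$723.27 > fair 705.9506: forward overpriced → cash-and-carry (borrow at r, buy the stock and collect the dividends, short the forward).
Profit at T = |F_mkt − F*| = |723.27 − 705.9506| = HK$17.32 per share

HK$17.32 per share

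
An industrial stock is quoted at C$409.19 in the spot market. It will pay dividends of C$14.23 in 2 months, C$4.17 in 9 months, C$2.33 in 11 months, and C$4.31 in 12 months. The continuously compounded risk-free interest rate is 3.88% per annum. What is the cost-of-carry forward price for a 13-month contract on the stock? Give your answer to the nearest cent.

PV(dividends) I = 14.23·e^(−0.0388·2/12) + 4.17·e^(−0.0388·9/12) + 2.33·e^(−0.0388·11/12) + 4.31·e^(−0.0388·12/12)
I = 14.1383 + 4.0504 + 2.2486 + 4.1460 = 24.5833
F = (S − I)·e^(rT) = (409.19 − 24.5833) · e^(0.0388·13/12)
= 384.6067 · e^0.042033 = 384.6067 × 1.042929 = C$401.12

C$401.12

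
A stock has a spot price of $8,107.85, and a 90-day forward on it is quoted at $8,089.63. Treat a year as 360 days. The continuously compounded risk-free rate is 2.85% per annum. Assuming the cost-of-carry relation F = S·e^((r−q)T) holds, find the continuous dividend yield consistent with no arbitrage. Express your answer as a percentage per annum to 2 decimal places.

3.75%

From F = S·e^((r−q)T): (r − q) = ln(F/S)/T
ln(8089.63/8107.85) = ln(0.997753) = -0.002250
(r − q) = -0.002250 / (90/360) = -0.009000
q = r − ln(F/S)/T = 0.0285 + 0.009000 = 0.037500
q = 3.75%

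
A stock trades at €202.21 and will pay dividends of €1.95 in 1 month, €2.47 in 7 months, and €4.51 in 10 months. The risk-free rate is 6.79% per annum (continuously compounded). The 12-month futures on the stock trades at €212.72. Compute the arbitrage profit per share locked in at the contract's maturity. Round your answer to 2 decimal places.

PV(dividends) I = 1.95·e^(−0.0679·1/12) + 2.47·e^(−0.0679·7/12) + 4.51·e^(−0.0679·10/12) = 8.5750
Fair futures F* = (S − I)·e^(rT) = (202.21 − 8.5750)·e^0.067900 = 193.6350 × 1.070258 = 207.2394
Market €212.72 > fair 207.2394: forward overpriced → cash-and-carry (borrow at r, buy the stock and collect the dividends, short the forward).
Profit at T = |F_mkt − F*| = |212.72 − 207.2394| = €5.48 per share

€5.48 per share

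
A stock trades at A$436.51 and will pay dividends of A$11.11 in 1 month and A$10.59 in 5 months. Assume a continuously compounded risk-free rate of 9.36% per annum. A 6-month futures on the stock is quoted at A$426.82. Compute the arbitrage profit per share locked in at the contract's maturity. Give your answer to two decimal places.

PV(dividends) I = 11.11·e^(−0.0936·1/12) + 10.59·e^(−0.0936·5/12) = 21.2086
Fair futures F* = (S − I)·e^(rT) = (436.51 − 21.2086)·e^0.046800 = 415.3014 × 1.047912 = 435.1993
Market A$426.82 < fair 435.1993: forward underpriced → reverse cash-and-carry (short the stock, invest proceeds at r, pay the dividends, go long the forward).
Profit at T = |F_mkt − F*| = |426.82 − 435.1993| = A$8.38 per share

A$8.38 per share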